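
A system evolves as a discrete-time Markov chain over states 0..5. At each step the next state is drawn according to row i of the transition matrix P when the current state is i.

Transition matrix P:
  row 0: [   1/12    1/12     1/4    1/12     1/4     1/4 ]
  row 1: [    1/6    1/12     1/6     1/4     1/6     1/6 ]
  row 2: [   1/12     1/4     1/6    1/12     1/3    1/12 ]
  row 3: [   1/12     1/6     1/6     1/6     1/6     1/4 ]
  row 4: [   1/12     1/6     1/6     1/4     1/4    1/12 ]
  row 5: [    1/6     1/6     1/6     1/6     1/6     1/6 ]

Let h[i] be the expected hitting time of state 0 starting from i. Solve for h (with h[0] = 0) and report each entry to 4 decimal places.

h = [0.0000, 8.4050, 9.1310, 9.0475, 9.1740, 8.3515]

First-step conditioning: h[0] = 0; for i ≠ 0, h[i] = 1 + Σ_k P[i][k]·h[k].
  h[1] = 1 + 1/12·h[1] + 1/6·h[2] + 1/4·h[3] + 1/6·h[4] + 1/6·h[5]
  h[2] = 1 + 1/4·h[1] + 1/6·h[2] + 1/12·h[3] + 1/3·h[4] + 1/12·h[5]
  h[3] = 1 + 1/6·h[1] + 1/6·h[2] + 1/6·h[3] + 1/6·h[4] + 1/4·h[5]
  h[4] = 1 + 1/6·h[1] + 1/6·h[2] + 1/4·h[3] + 1/4·h[4] + 1/12·h[5]
  h[5] = 1 + 1/6·h[1] + 1/6·h[2] + 1/6·h[3] + 1/6·h[4] + 1/6·h[5]
Solving the 5×5 linear system over states ≠ 0 gives exactly h = [0, 62172/7397, 67542/7397, 5148/569, 5220/569, 4752/569] (h[0] = 0 is the target).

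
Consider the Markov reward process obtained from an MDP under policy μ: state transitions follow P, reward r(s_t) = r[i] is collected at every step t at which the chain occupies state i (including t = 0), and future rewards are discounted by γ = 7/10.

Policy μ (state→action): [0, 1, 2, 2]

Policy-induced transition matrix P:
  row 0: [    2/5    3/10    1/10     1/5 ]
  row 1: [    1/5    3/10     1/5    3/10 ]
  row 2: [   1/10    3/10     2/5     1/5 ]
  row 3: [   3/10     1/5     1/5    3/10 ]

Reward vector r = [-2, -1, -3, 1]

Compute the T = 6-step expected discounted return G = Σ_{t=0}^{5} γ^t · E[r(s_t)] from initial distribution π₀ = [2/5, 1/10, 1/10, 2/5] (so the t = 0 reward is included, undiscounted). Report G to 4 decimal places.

t=0: π = [0.4000, 0.1000, 0.1000, 0.4000], E[r] = -0.8000, γ^t·E[r] = -0.800000, running G = -0.800000
t=1: π = [0.3100, 0.2600, 0.1800, 0.2500], E[r] = -1.1700, γ^t·E[r] = -0.819000, running G = -1.619000
t=2: π = [0.2690, 0.2750, 0.2050, 0.2510], E[r] = -1.1770, γ^t·E[r] = -0.576730, running G = -2.195730
t=3: π = [0.2584, 0.2749, 0.2141, 0.2526], E[r] = -1.1814, γ^t·E[r] = -0.405220, running G = -2.600950
t=4: π = [0.2555, 0.2747, 0.2170, 0.2528], E[r] = -1.1840, γ^t·E[r] = -0.284276, running G = -2.885226
t=5: π = [0.2547, 0.2747, 0.2178, 0.2527], E[r] = -1.1849, γ^t·E[r] = -0.199141, running G = -3.084367

G = -3.0844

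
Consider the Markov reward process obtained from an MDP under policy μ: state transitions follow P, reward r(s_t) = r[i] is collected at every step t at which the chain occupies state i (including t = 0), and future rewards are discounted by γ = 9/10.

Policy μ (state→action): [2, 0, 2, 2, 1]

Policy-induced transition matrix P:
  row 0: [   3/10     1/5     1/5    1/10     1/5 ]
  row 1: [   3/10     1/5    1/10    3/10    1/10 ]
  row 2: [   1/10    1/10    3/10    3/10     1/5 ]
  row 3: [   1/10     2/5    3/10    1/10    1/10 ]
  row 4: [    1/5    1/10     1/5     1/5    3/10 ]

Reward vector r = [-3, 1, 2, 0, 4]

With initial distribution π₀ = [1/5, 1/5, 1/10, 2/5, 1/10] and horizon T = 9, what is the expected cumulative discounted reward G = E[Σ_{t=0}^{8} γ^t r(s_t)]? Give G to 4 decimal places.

G = 4.0440

t=0: π = [0.2000, 0.2000, 0.1000, 0.4000, 0.1000], E[r] = 0.2000, γ^t·E[r] = 0.200000, running G = 0.200000
t=1: π = [0.1900, 0.2600, 0.2300, 0.1700, 0.1500], E[r] = 0.7500, γ^t·E[r] = 0.675000, running G = 0.875000
t=2: π = [0.2050, 0.1960, 0.2140, 0.2130, 0.1720], E[r] = 0.6970, γ^t·E[r] = 0.564570, running G = 1.439570
t=3: π = [0.1974, 0.2040, 0.2231, 0.1992, 0.1763], E[r] = 0.7632, γ^t·E[r] = 0.556373, running G = 1.995943
t=4: π = [0.1979, 0.1999, 0.2218, 0.2031, 0.1773], E[r] = 0.7591, γ^t·E[r] = 0.498026, running G = 2.493969
t=5: π = [0.1973, 0.2007, 0.2225, 0.2021, 0.1774], E[r] = 0.7636, γ^t·E[r] = 0.450873, running G = 2.944841
t=6: π = [0.1973, 0.2004, 0.2224, 0.2024, 0.1775], E[r] = 0.7630, γ^t·E[r] = 0.405510, running G = 3.350352
t=7: π = [0.1973, 0.2005, 0.2224, 0.2023, 0.1775], E[r] = 0.7633, γ^t·E[r] = 0.365097, running G = 3.715449
t=8: π = [0.1973, 0.2005, 0.2224, 0.2023, 0.1775], E[r] = 0.7633, γ^t·E[r] = 0.328565, running G = 4.044013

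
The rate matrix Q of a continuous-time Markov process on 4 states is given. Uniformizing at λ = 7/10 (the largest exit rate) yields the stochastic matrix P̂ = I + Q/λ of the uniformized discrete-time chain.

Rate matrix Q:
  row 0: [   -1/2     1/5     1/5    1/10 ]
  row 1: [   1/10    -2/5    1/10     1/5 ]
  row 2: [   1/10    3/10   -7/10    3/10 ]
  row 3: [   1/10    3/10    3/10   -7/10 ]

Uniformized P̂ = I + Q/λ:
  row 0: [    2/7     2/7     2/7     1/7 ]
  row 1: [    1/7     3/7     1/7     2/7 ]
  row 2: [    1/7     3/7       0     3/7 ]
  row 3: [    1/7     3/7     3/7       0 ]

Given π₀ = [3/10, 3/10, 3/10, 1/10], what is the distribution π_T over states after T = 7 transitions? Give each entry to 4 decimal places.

t=0: π = [0.3000, 0.3000, 0.3000, 0.1000]
t=1: π = [0.1857, 0.3857, 0.1714, 0.2571]
t=2: π = [0.1694, 0.4020, 0.2184, 0.2102]
t=3: π = [0.1671, 0.4044, 0.1959, 0.2327]
t=4: π = [0.1667, 0.4047, 0.2052, 0.2234]
t=5: π = [0.1667, 0.4048, 0.2012, 0.2274]
t=6: π = [0.1667, 0.4048, 0.2029, 0.2257]
t=7: π = [0.1667, 0.4048, 0.2022, 0.2264]

π = [0.1667, 0.4048, 0.2022, 0.2264]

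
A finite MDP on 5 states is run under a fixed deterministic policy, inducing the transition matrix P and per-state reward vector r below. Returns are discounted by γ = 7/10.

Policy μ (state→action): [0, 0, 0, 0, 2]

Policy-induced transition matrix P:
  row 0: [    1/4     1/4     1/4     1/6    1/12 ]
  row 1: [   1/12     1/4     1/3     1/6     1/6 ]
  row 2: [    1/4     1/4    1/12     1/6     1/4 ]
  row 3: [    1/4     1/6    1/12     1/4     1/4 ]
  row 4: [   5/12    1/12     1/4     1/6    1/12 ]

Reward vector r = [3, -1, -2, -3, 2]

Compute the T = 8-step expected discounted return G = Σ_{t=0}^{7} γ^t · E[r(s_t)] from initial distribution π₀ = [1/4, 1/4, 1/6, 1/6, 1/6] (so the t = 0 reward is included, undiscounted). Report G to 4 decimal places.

t=0: π = [0.2500, 0.2500, 0.1667, 0.1667, 0.1667], E[r] = 0.0000, γ^t·E[r] = 0.000000, running G = 0.000000
t=1: π = [0.2361, 0.2083, 0.2153, 0.1806, 0.1597], E[r] = -0.1528, γ^t·E[r] = -0.106944, running G = -0.106944
t=2: π = [0.2419, 0.2083, 0.2014, 0.1817, 0.1667], E[r] = -0.0972, γ^t·E[r] = -0.047639, running G = -0.154583
t=3: π = [0.2431, 0.2071, 0.2035, 0.1818, 0.1645], E[r] = -0.1013, γ^t·E[r] = -0.034737, running G = -0.189320
t=4: π = [0.2429, 0.2074, 0.2030, 0.1818, 0.1648], E[r] = -0.1006, γ^t·E[r] = -0.024154, running G = -0.213474
t=5: π = [0.2429, 0.2074, 0.2031, 0.1818, 0.1648], E[r] = -0.1009, γ^t·E[r] = -0.016959, running G = -0.230433
t=6: π = [0.2429, 0.2074, 0.2031, 0.1818, 0.1648], E[r] = -0.1008, γ^t·E[r] = -0.011864, running G = -0.242297
t=7: π = [0.2429, 0.2074, 0.2031, 0.1818, 0.1648], E[r] = -0.1009, γ^t·E[r] = -0.008306, running G = -0.250603

G = -0.2506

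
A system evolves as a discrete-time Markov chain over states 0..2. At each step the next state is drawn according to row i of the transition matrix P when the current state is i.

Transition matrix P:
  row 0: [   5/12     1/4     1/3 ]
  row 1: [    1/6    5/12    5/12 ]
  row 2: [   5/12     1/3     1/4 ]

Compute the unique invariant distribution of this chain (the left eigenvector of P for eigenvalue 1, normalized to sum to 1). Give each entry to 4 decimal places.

π = [0.3333, 0.3333, 0.3333]

Balance equations π_j = Σ_i π_i·P[i][j]:
  π_0 = 5/12·π_0 + 1/6·π_1 + 5/12·π_2
  π_1 = 1/4·π_0 + 5/12·π_1 + 1/3·π_2
  normalize: π_0 + π_1 + π_2 = 1
Solving the linear system gives exactly π = [1/3, 1/3, 1/3].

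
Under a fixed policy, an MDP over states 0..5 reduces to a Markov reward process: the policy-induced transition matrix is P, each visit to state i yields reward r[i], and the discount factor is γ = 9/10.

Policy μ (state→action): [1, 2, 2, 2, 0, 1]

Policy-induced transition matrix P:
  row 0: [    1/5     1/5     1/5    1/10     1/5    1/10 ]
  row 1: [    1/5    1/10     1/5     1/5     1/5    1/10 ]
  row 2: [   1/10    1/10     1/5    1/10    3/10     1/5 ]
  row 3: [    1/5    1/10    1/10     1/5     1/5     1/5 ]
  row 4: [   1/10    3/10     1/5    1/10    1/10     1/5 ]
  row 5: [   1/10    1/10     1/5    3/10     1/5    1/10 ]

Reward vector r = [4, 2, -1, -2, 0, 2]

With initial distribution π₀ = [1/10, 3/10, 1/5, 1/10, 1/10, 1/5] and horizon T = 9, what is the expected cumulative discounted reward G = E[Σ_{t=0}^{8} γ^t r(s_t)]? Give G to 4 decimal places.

G = 4.4777

t=0: π = [0.1000, 0.3000, 0.2000, 0.1000, 0.1000, 0.2000], E[r] = 1.0000, γ^t·E[r] = 1.000000, running G = 1.000000
t=1: π = [0.1500, 0.1300, 0.1900, 0.1800, 0.2100, 0.1400], E[r] = 0.5900, γ^t·E[r] = 0.531000, running G = 1.531000
t=2: π = [0.1460, 0.1570, 0.1820, 0.1590, 0.1980, 0.1580], E[r] = 0.7140, γ^t·E[r] = 0.578340, running G = 2.109340
t=3: π = [0.1462, 0.1542, 0.1841, 0.1632, 0.1984, 0.1539], E[r] = 0.6905, γ^t·E[r] = 0.503375, running G = 2.612715
t=4: π = [0.1464, 0.1543, 0.1837, 0.1625, 0.1986, 0.1546], E[r] = 0.6945, γ^t·E[r] = 0.455635, running G = 3.068350
t=5: π = [0.1463, 0.1544, 0.1837, 0.1626, 0.1985, 0.1545], E[r] = 0.6940, γ^t·E[r] = 0.409792, running G = 3.478141
t=6: π = [0.1463, 0.1543, 0.1837, 0.1626, 0.1985, 0.1545], E[r] = 0.6940, γ^t·E[r] = 0.368833, running G = 3.846974
t=7: π = [0.1463, 0.1543, 0.1837, 0.1626, 0.1985, 0.1545], E[r] = 0.6940, γ^t·E[r] = 0.331950, running G = 4.178925
t=8: π = [0.1463, 0.1543, 0.1837, 0.1626, 0.1985, 0.1545], E[r] = 0.6940, γ^t·E[r] = 0.298755, running G = 4.477679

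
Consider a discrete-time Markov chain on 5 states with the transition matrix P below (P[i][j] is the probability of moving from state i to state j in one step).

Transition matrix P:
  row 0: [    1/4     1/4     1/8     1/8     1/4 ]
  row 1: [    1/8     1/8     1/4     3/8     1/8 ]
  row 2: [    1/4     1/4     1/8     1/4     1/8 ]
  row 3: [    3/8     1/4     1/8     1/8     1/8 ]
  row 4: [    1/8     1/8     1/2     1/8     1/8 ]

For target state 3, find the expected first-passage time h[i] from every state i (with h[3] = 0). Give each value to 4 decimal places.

h = [4.9333, 3.7778, 4.3259, 0.0000, 4.8593]

First-step conditioning: h[3] = 0; for i ≠ 3, h[i] = 1 + Σ_k P[i][k]·h[k].
  h[0] = 1 + 1/4·h[0] + 1/4·h[1] + 1/8·h[2] + 1/4·h[4]
  h[1] = 1 + 1/8·h[0] + 1/8·h[1] + 1/4·h[2] + 1/8·h[4]
  h[2] = 1 + 1/4·h[0] + 1/4·h[1] + 1/8·h[2] + 1/8·h[4]
  h[4] = 1 + 1/8·h[0] + 1/8·h[1] + 1/2·h[2] + 1/8·h[4]
Solving the 4×4 linear system over states ≠ 3 gives exactly h = [74/15, 34/9, 584/135, 0, 656/135] (h[3] = 0 is the target).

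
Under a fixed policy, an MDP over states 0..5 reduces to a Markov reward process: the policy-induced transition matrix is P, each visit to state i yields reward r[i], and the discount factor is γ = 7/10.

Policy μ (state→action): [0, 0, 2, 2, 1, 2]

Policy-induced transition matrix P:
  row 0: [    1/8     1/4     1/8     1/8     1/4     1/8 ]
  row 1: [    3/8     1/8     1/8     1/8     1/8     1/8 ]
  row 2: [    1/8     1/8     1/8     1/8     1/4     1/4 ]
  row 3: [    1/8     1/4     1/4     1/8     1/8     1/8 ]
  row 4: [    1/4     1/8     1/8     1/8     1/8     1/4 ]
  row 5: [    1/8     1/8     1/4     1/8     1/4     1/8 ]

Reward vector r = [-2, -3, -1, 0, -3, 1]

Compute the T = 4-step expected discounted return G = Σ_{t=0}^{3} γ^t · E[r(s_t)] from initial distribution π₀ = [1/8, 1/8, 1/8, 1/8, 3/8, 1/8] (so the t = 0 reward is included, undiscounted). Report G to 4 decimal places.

G = -3.9022

t=0: π = [0.1250, 0.1250, 0.1250, 0.1250, 0.3750, 0.1250], E[r] = -1.7500, γ^t·E[r] = -1.750000, running G = -1.750000
t=1: π = [0.2031, 0.1563, 0.1563, 0.1250, 0.1719, 0.1875], E[r] = -1.3594, γ^t·E[r] = -0.951563, running G = -2.701563
t=2: π = [0.1855, 0.1660, 0.1641, 0.1250, 0.1934, 0.1660], E[r] = -1.4473, γ^t·E[r] = -0.709160, running G = -3.410723
t=3: π = [0.1907, 0.1638, 0.1614, 0.1250, 0.1895, 0.1697], E[r] = -1.4329, γ^t·E[r] = -0.491471, running G = -3.902194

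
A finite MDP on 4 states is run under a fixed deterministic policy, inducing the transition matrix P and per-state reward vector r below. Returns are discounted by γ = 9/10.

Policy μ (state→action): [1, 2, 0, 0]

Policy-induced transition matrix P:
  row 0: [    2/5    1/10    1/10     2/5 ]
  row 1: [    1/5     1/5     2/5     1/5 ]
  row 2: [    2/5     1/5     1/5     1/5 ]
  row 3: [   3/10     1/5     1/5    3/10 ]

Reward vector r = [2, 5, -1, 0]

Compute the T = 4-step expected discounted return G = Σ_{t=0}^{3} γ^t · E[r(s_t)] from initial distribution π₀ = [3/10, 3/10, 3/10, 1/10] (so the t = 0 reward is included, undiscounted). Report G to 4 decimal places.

G = 4.9665

t=0: π = [0.3000, 0.3000, 0.3000, 0.1000], E[r] = 1.8000, γ^t·E[r] = 1.800000, running G = 1.800000
t=1: π = [0.3300, 0.1700, 0.2300, 0.2700], E[r] = 1.2800, γ^t·E[r] = 1.152000, running G = 2.952000
t=2: π = [0.3390, 0.1670, 0.2010, 0.2930], E[r] = 1.3120, γ^t·E[r] = 1.062720, running G = 4.014720
t=3: π = [0.3373, 0.1661, 0.1995, 0.2971], E[r] = 1.3056, γ^t·E[r] = 0.951782, running G = 4.966502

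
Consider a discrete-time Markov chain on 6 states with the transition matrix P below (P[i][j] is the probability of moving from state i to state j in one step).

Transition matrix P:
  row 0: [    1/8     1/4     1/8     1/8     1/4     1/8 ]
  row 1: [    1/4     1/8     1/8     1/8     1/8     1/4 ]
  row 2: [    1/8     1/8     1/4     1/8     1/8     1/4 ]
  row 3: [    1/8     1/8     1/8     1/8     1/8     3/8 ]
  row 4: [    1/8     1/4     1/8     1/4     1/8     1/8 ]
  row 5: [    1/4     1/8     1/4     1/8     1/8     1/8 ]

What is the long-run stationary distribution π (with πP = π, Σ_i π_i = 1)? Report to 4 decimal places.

π = [0.1709, 0.1647, 0.1718, 0.1433, 0.1464, 0.2029]

Balance equations π_j = Σ_i π_i·P[i][j]:
  π_0 = 1/8·π_0 + 1/4·π_1 + 1/8·π_2 + 1/8·π_3 + 1/8·π_4 + 1/4·π_5
  π_1 = 1/4·π_0 + 1/8·π_1 + 1/8·π_2 + 1/8·π_3 + 1/4·π_4 + 1/8·π_5
  π_2 = 1/8·π_0 + 1/8·π_1 + 1/4·π_2 + 1/8·π_3 + 1/8·π_4 + 1/4·π_5
  π_3 = 1/8·π_0 + 1/8·π_1 + 1/8·π_2 + 1/8·π_3 + 1/4·π_4 + 1/8·π_5
  π_4 = 1/4·π_0 + 1/8·π_1 + 1/8·π_2 + 1/8·π_3 + 1/8·π_4 + 1/8·π_5
  normalize: π_0 + π_1 + π_2 + π_3 + π_4 + π_5 = 1
Solving the linear system gives exactly π = [393/2299, 6057/36784, 6321/36784, 5271/36784, 673/4598, 7463/36784].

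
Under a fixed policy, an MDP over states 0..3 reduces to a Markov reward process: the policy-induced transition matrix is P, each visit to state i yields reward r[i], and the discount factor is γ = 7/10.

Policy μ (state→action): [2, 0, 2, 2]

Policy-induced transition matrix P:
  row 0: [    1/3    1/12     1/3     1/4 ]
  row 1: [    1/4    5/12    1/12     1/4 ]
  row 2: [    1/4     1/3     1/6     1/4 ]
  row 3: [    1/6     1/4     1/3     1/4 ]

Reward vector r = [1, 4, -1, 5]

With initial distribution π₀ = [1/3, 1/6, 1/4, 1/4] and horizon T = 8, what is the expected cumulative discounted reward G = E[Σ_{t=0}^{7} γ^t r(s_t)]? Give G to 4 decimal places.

t=0: π = [0.3333, 0.1667, 0.2500, 0.2500], E[r] = 2.0000, γ^t·E[r] = 2.000000, running G = 2.000000
t=1: π = [0.2569, 0.2431, 0.2500, 0.2500], E[r] = 2.2292, γ^t·E[r] = 1.560417, running G = 3.560417
t=2: π = [0.2506, 0.2685, 0.2309, 0.2500], E[r] = 2.3438, γ^t·E[r] = 1.148438, running G = 4.708854
t=3: π = [0.2500, 0.2722, 0.2277, 0.2500], E[r] = 2.3613, γ^t·E[r] = 0.809911, running G = 5.518765
t=4: π = [0.2500, 0.2727, 0.2273, 0.2500], E[r] = 2.3634, γ^t·E[r] = 0.567447, running G = 6.086212
t=5: π = [0.2500, 0.2727, 0.2273, 0.2500], E[r] = 2.3636, γ^t·E[r] = 0.397252, running G = 6.483464
t=6: π = [0.2500, 0.2727, 0.2273, 0.2500], E[r] = 2.3636, γ^t·E[r] = 0.278079, running G = 6.761543
t=7: π = [0.2500, 0.2727, 0.2273, 0.2500], E[r] = 2.3636, γ^t·E[r] = 0.194656, running G = 6.956199

G = 6.9562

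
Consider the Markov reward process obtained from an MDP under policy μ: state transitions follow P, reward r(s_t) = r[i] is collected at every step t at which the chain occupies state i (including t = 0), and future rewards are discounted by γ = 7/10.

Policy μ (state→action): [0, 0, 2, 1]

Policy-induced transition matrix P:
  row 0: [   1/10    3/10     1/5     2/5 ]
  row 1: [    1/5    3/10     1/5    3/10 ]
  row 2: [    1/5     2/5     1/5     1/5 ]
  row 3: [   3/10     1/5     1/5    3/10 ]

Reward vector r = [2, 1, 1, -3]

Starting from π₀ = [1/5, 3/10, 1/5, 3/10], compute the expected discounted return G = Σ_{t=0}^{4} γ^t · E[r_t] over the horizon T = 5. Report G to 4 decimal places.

G = 0.0127

t=0: π = [0.2000, 0.3000, 0.2000, 0.3000], E[r] = 0.0000, γ^t·E[r] = 0.000000, running G = 0.000000
t=1: π = [0.2100, 0.2900, 0.2000, 0.3000], E[r] = 0.0100, γ^t·E[r] = 0.007000, running G = 0.007000
t=2: π = [0.2090, 0.2900, 0.2000, 0.3010], E[r] = 0.0050, γ^t·E[r] = 0.002450, running G = 0.009450
t=3: π = [0.2092, 0.2899, 0.2000, 0.3009], E[r] = 0.0056, γ^t·E[r] = 0.001921, running G = 0.011371
t=4: π = [0.2092, 0.2899, 0.2000, 0.3009], E[r] = 0.0055, γ^t·E[r] = 0.001318, running G = 0.012689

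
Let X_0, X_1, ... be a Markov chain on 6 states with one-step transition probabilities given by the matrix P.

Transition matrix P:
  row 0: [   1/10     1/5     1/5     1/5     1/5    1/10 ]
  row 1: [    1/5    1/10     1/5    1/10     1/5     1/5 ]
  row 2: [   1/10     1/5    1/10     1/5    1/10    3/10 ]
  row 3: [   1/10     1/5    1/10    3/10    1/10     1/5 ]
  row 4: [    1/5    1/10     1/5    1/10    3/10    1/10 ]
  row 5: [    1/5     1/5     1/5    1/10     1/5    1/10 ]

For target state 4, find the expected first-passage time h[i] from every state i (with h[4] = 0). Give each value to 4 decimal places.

h = [6.0545, 5.9939, 6.5939, 6.6606, 0.0000, 5.9939]

First-step conditioning: h[4] = 0; for i ≠ 4, h[i] = 1 + Σ_k P[i][k]·h[k].
  h[0] = 1 + 1/10·h[0] + 1/5·h[1] + 1/5·h[2] + 1/5·h[3] + 1/10·h[5]
  h[1] = 1 + 1/5·h[0] + 1/10·h[1] + 1/5·h[2] + 1/10·h[3] + 1/5·h[5]
  h[2] = 1 + 1/10·h[0] + 1/5·h[1] + 1/10·h[2] + 1/5·h[3] + 3/10·h[5]
  h[3] = 1 + 1/10·h[0] + 1/5·h[1] + 1/10·h[2] + 3/10·h[3] + 1/5·h[5]
  h[5] = 1 + 1/5·h[0] + 1/5·h[1] + 1/5·h[2] + 1/10·h[3] + 1/10·h[5]
Solving the 5×5 linear system over states ≠ 4 gives exactly h = [333/55, 989/165, 1088/165, 1099/165, 0, 989/165] (h[4] = 0 is the target).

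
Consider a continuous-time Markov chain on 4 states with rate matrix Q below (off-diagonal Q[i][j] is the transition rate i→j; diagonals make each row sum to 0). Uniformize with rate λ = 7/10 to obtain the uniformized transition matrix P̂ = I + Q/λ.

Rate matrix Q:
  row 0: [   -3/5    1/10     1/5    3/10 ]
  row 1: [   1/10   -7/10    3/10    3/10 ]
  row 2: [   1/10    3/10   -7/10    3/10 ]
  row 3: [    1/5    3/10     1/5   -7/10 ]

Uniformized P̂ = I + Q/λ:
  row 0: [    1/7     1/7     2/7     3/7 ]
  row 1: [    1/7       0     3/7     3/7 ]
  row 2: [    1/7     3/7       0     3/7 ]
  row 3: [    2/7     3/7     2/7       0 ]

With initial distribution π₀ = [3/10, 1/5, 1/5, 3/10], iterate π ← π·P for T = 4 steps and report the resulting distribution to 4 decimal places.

π = [0.1857, 0.2633, 0.2510, 0.3000]

t=0: π = [0.3000, 0.2000, 0.2000, 0.3000]
t=1: π = [0.1857, 0.2571, 0.2571, 0.3000]
t=2: π = [0.1857, 0.2653, 0.2490, 0.3000]
t=3: π = [0.1857, 0.2618, 0.2525, 0.3000]
t=4: π = [0.1857, 0.2633, 0.2510, 0.3000]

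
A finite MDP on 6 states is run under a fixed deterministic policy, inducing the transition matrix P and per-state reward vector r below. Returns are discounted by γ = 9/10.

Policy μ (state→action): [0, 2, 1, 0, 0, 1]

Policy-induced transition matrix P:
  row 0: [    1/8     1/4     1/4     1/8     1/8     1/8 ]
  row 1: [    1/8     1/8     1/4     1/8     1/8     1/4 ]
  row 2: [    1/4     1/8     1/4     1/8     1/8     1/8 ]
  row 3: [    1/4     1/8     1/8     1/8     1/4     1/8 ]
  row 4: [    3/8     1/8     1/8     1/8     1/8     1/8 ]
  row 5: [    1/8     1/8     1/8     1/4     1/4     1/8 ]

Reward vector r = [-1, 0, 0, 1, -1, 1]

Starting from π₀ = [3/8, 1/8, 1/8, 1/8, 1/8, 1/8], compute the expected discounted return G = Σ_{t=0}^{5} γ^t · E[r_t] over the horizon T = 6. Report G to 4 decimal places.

G = -0.5305

t=0: π = [0.3750, 0.1250, 0.1250, 0.1250, 0.1250, 0.1250], E[r] = -0.2500, γ^t·E[r] = -0.250000, running G = -0.250000
t=1: π = [0.1875, 0.1719, 0.2031, 0.1406, 0.1563, 0.1406], E[r] = -0.0625, γ^t·E[r] = -0.056250, running G = -0.306250
t=2: π = [0.2070, 0.1484, 0.1953, 0.1426, 0.1602, 0.1465], E[r] = -0.0781, γ^t·E[r] = -0.063281, running G = -0.369531
t=3: π = [0.2073, 0.1509, 0.1938, 0.1433, 0.1611, 0.1436], E[r] = -0.0815, γ^t·E[r] = -0.059445, running G = -0.428976
t=4: π = [0.2074, 0.1509, 0.1940, 0.1429, 0.1609, 0.1439], E[r] = -0.0815, γ^t·E[r] = -0.053460, running G = -0.482436
t=5: π = [0.2073, 0.1509, 0.1940, 0.1430, 0.1609, 0.1439], E[r] = -0.0813, γ^t·E[r] = -0.048029, running G = -0.530465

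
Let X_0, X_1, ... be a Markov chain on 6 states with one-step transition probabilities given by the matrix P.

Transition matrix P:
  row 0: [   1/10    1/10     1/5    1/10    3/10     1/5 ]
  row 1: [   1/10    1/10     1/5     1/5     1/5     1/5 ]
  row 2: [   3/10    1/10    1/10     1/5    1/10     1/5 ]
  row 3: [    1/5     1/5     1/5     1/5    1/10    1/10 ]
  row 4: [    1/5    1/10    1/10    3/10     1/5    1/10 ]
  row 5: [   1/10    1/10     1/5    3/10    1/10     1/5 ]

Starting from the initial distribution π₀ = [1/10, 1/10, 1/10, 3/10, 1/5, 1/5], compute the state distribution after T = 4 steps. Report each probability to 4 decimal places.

t=0: π = [0.1000, 0.1000, 0.1000, 0.3000, 0.2000, 0.2000]
t=1: π = [0.1700, 0.1300, 0.1700, 0.2300, 0.1500, 0.1500]
t=2: π = [0.1720, 0.1230, 0.1680, 0.2130, 0.1620, 0.1620]
t=3: π = [0.1711, 0.1213, 0.1670, 0.2152, 0.1629, 0.1625]
t=4: π = [0.1712, 0.1215, 0.1670, 0.2154, 0.1626, 0.1622]

π = [0.1712, 0.1215, 0.1670, 0.2154, 0.1626, 0.1622]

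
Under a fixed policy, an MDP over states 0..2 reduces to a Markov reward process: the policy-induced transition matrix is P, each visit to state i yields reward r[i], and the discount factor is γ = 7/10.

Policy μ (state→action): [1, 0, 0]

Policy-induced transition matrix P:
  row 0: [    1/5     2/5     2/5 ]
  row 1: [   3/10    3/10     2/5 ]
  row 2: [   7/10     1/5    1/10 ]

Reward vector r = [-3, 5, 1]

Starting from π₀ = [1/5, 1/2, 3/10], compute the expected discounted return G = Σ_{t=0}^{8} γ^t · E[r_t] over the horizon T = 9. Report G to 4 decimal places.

G = 3.6336

t=0: π = [0.2000, 0.5000, 0.3000], E[r] = 2.2000, γ^t·E[r] = 2.200000, running G = 2.200000
t=1: π = [0.4000, 0.2900, 0.3100], E[r] = 0.5600, γ^t·E[r] = 0.392000, running G = 2.592000
t=2: π = [0.3840, 0.3090, 0.3070], E[r] = 0.7000, γ^t·E[r] = 0.343000, running G = 2.935000
t=3: π = [0.3844, 0.3077, 0.3079], E[r] = 0.6932, γ^t·E[r] = 0.237768, running G = 3.172768
t=4: π = [0.3847, 0.3077, 0.3076], E[r] = 0.6917, γ^t·E[r] = 0.166082, running G = 3.338850
t=5: π = [0.3846, 0.3077, 0.3077], E[r] = 0.6925, γ^t·E[r] = 0.116391, running G = 3.455241
t=6: π = [0.3846, 0.3077, 0.3077], E[r] = 0.6922, γ^t·E[r] = 0.081442, running G = 3.536682
t=7: π = [0.3846, 0.3077, 0.3077], E[r] = 0.6923, γ^t·E[r] = 0.057016, running G = 3.593698
t=8: π = [0.3846, 0.3077, 0.3077], E[r] = 0.6923, γ^t·E[r] = 0.039910, running G = 3.633608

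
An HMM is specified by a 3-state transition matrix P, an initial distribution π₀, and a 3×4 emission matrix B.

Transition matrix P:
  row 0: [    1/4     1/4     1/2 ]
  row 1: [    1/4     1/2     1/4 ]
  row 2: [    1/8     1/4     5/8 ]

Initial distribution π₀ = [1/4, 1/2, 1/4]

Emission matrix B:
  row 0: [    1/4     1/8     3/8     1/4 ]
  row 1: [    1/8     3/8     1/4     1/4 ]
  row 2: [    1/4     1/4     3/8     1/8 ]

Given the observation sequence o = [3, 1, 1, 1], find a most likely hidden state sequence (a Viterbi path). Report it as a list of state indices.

t=0: δ = [6.250e-02, 1.250e-01, 3.125e-02]  (obs o_0=3)
t=1: δ = [3.906e-03, 2.344e-02, 7.812e-03]  ψ = [1, 1, 0]  (obs o_1=1)
t=2: δ = [7.324e-04, 4.395e-03, 1.465e-03]  ψ = [1, 1, 1]  (obs o_2=1)
t=3: δ = [1.373e-04, 8.240e-04, 2.747e-04]  ψ = [1, 1, 1]  (obs o_3=1)
backtrack: best end state = 1; path = [1, 1, 1, 1]

path = [1, 1, 1, 1]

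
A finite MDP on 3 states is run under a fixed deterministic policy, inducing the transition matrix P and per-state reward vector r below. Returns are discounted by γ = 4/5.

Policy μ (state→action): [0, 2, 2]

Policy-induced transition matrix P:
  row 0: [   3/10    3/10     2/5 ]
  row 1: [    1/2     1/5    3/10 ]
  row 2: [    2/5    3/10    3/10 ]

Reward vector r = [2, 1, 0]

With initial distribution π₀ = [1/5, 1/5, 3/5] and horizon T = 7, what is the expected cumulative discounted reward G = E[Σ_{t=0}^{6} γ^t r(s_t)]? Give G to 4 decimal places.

t=0: π = [0.2000, 0.2000, 0.6000], E[r] = 0.6000, γ^t·E[r] = 0.600000, running G = 0.600000
t=1: π = [0.4000, 0.2800, 0.3200], E[r] = 1.0800, γ^t·E[r] = 0.864000, running G = 1.464000
t=2: π = [0.3880, 0.2720, 0.3400], E[r] = 1.0480, γ^t·E[r] = 0.670720, running G = 2.134720
t=3: π = [0.3884, 0.2728, 0.3388], E[r] = 1.0496, γ^t·E[r] = 0.537395, running G = 2.672115
t=4: π = [0.3884, 0.2727, 0.3388], E[r] = 1.0496, γ^t·E[r] = 0.429916, running G = 3.102031
t=5: π = [0.3884, 0.2727, 0.3388], E[r] = 1.0496, γ^t·E[r] = 0.343928, running G = 3.445959
t=6: π = [0.3884, 0.2727, 0.3388], E[r] = 1.0496, γ^t·E[r] = 0.275143, running G = 3.721102

G = 3.7211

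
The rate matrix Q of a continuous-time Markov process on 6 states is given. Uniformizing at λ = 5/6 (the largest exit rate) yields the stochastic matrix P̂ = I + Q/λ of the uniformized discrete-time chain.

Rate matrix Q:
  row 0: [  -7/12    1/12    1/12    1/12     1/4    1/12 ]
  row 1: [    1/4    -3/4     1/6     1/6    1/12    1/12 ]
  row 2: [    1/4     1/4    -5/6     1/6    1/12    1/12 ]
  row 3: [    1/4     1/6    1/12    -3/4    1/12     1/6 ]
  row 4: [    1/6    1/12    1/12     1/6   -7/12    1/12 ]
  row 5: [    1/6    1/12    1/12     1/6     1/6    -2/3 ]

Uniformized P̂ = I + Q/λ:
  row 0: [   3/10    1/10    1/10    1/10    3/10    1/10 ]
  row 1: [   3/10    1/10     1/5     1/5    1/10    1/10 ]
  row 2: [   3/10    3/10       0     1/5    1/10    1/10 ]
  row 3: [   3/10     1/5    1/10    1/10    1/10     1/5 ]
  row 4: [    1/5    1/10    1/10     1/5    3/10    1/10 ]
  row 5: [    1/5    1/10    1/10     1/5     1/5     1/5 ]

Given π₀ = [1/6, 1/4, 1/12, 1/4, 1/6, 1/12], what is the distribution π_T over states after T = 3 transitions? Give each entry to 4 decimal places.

t=0: π = [0.1667, 0.2500, 0.0833, 0.2500, 0.1667, 0.0833]
t=1: π = [0.2750, 0.1417, 0.1167, 0.1583, 0.1750, 0.1333]
t=2: π = [0.2692, 0.1392, 0.1025, 0.1567, 0.2033, 0.1292]
t=3: π = [0.2668, 0.1362, 0.1037, 0.1574, 0.2074, 0.1286]

π = [0.2668, 0.1362, 0.1037, 0.1574, 0.2074, 0.1286]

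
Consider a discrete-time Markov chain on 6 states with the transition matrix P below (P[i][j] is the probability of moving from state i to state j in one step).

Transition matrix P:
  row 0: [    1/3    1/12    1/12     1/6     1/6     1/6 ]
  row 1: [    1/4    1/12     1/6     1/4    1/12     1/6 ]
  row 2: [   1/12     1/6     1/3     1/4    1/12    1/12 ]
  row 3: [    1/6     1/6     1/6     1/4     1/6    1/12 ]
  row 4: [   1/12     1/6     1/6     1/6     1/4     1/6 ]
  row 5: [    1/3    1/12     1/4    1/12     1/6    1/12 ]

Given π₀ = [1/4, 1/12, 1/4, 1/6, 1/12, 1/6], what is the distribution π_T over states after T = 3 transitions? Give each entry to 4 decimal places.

π = [0.2033, 0.1287, 0.1920, 0.1997, 0.1526, 0.1236]

t=0: π = [0.2500, 0.0833, 0.2500, 0.1667, 0.0833, 0.1667]
t=1: π = [0.2153, 0.1250, 0.2014, 0.1944, 0.1458, 0.1181]
t=2: π = [0.2037, 0.1285, 0.1921, 0.2002, 0.1516, 0.1238]
t=3: π = [0.2033, 0.1287, 0.1920, 0.1997, 0.1526, 0.1236]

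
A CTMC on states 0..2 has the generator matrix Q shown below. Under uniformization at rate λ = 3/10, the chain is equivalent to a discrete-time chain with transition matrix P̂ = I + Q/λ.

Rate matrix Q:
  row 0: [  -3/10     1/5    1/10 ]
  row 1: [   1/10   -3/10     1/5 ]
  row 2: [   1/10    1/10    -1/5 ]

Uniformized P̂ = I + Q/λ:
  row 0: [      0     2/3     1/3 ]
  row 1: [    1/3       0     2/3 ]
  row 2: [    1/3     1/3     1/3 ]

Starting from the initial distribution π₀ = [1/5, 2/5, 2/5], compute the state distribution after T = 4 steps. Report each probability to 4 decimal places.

t=0: π = [0.2000, 0.4000, 0.4000]
t=1: π = [0.2667, 0.2667, 0.4667]
t=2: π = [0.2444, 0.3333, 0.4222]
t=3: π = [0.2519, 0.3037, 0.4444]
t=4: π = [0.2494, 0.3160, 0.4346]

π = [0.2494, 0.3160, 0.4346]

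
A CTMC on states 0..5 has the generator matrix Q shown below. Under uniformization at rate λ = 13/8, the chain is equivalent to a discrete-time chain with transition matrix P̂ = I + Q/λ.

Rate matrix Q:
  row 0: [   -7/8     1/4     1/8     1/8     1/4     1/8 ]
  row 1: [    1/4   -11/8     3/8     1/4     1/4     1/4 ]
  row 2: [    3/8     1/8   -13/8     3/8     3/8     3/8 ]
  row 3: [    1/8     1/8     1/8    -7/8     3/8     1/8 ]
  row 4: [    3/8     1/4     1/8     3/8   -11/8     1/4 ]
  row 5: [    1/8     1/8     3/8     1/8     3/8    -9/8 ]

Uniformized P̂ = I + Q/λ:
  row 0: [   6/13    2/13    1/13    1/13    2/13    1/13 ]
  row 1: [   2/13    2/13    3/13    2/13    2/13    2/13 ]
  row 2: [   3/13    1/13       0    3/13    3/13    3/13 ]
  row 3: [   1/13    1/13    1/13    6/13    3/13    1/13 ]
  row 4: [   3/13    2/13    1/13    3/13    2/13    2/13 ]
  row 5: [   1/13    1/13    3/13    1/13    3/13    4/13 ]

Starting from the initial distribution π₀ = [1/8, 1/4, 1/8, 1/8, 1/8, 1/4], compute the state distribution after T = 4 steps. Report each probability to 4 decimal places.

t=0: π = [0.1250, 0.2500, 0.1250, 0.1250, 0.1250, 0.2500]
t=1: π = [0.1827, 0.1154, 0.1442, 0.1827, 0.1923, 0.1827]
t=2: π = [0.2078, 0.1146, 0.1117, 0.2078, 0.1930, 0.1649]
t=3: π = [0.2126, 0.1166, 0.1113, 0.2126, 0.1911, 0.1558]
t=4: π = [0.2142, 0.1169, 0.1103, 0.2142, 0.1907, 0.1537]

π = [0.2142, 0.1169, 0.1103, 0.2142, 0.1907, 0.1537]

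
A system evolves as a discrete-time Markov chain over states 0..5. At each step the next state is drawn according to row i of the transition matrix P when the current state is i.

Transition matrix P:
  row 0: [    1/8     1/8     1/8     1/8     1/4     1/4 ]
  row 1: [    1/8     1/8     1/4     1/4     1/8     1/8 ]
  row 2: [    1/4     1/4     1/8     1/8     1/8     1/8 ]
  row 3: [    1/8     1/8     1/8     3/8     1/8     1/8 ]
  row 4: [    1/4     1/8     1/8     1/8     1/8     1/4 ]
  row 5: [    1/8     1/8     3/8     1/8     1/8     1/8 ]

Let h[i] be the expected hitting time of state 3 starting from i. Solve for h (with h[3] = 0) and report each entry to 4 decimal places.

h = [6.9643, 6.0833, 6.8571, 0.0000, 6.9643, 6.9405]

First-step conditioning: h[3] = 0; for i ≠ 3, h[i] = 1 + Σ_k P[i][k]·h[k].
  h[0] = 1 + 1/8·h[0] + 1/8·h[1] + 1/8·h[2] + 1/4·h[4] + 1/4·h[5]
  h[1] = 1 + 1/8·h[0] + 1/8·h[1] + 1/4·h[2] + 1/8·h[4] + 1/8·h[5]
  h[2] = 1 + 1/4·h[0] + 1/4·h[1] + 1/8·h[2] + 1/8·h[4] + 1/8·h[5]
  h[4] = 1 + 1/4·h[0] + 1/8·h[1] + 1/8·h[2] + 1/8·h[4] + 1/4·h[5]
  h[5] = 1 + 1/8·h[0] + 1/8·h[1] + 3/8·h[2] + 1/8·h[4] + 1/8·h[5]
Solving the 5×5 linear system over states ≠ 3 gives exactly h = [195/28, 73/12, 48/7, 0, 195/28, 583/84] (h[3] = 0 is the target).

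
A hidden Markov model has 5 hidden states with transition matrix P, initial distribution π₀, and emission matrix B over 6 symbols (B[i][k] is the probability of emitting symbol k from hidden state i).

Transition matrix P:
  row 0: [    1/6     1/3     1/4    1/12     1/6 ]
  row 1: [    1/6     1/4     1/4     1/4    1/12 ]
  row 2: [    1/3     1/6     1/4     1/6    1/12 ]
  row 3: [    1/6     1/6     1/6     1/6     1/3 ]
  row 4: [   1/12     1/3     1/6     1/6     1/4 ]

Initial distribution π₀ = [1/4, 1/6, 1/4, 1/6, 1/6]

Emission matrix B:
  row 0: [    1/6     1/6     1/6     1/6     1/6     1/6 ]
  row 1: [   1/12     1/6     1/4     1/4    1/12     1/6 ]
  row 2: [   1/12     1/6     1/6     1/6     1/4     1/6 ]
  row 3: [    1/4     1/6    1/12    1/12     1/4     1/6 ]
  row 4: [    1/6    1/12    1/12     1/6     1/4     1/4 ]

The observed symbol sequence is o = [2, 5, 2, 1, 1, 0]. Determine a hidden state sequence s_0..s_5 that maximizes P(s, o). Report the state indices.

t=0: δ = [4.167e-02, 4.167e-02, 4.167e-02, 1.389e-02, 1.389e-02]  (obs o_0=2)
t=1: δ = [2.315e-03, 2.315e-03, 1.736e-03, 1.736e-03, 1.736e-03]  ψ = [2, 0, 0, 1, 0]  (obs o_1=5)
t=2: δ = [9.645e-05, 1.929e-04, 9.645e-05, 4.823e-05, 4.823e-05]  ψ = [2, 0, 0, 1, 3]  (obs o_2=2)
t=3: δ = [5.358e-06, 8.038e-06, 8.038e-06, 8.038e-06, 1.340e-06]  ψ = [1, 1, 1, 1, 0]  (obs o_3=1)
t=4: δ = [4.465e-07, 3.349e-07, 3.349e-07, 3.349e-07, 2.233e-07]  ψ = [2, 1, 1, 1, 3]  (obs o_4=1)
t=5: δ = [1.861e-08, 1.240e-08, 9.303e-09, 2.093e-08, 1.861e-08]  ψ = [2, 0, 0, 1, 3]  (obs o_5=0)
backtrack: best end state = 3; path = [2, 0, 1, 1, 1, 3]

path = [2, 0, 1, 1, 1, 3]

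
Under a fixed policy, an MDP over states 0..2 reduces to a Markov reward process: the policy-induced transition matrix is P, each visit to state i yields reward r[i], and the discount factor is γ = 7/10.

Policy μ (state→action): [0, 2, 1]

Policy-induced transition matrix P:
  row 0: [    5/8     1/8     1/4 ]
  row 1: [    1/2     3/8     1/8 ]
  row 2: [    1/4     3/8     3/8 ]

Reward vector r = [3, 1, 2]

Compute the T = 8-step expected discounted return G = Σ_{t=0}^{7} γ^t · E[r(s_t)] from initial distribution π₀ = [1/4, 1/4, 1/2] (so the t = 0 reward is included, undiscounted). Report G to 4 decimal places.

G = 6.6852

t=0: π = [0.2500, 0.2500, 0.5000], E[r] = 2.0000, γ^t·E[r] = 2.000000, running G = 2.000000
t=1: π = [0.4063, 0.3125, 0.2813], E[r] = 2.0938, γ^t·E[r] = 1.465625, running G = 3.465625
t=2: π = [0.4805, 0.2734, 0.2461], E[r] = 2.2070, γ^t·E[r] = 1.081445, running G = 4.547070
t=3: π = [0.4985, 0.2549, 0.2466], E[r] = 2.2437, γ^t·E[r] = 0.769573, running G = 5.316643
t=4: π = [0.5007, 0.2504, 0.2490], E[r] = 2.2503, γ^t·E[r] = 0.540298, running G = 5.856941
t=5: π = [0.5003, 0.2498, 0.2498], E[r] = 2.2505, γ^t·E[r] = 0.378243, running G = 6.235185
t=6: π = [0.5001, 0.2499, 0.2500], E[r] = 2.2502, γ^t·E[r] = 0.264731, running G = 6.499915
t=7: π = [0.5000, 0.2500, 0.2500], E[r] = 2.2500, γ^t·E[r] = 0.185300, running G = 6.685215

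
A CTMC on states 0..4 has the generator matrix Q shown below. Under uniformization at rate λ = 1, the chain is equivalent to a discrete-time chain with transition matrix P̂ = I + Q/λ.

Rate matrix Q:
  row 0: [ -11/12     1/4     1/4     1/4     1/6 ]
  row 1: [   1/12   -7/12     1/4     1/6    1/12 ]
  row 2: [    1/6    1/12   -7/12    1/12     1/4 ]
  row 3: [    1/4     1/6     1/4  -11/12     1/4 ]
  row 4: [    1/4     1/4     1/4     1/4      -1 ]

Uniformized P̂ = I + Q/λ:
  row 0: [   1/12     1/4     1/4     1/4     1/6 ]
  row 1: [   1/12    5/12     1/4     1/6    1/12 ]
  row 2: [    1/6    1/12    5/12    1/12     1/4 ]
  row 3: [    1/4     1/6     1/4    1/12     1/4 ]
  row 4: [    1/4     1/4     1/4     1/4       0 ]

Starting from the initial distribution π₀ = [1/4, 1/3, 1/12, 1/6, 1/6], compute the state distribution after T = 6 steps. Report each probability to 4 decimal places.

π = [0.1608, 0.2245, 0.3000, 0.1554, 0.1593]

t=0: π = [0.2500, 0.3333, 0.0833, 0.1667, 0.1667]
t=1: π = [0.1458, 0.2778, 0.2639, 0.1806, 0.1319]
t=2: π = [0.1574, 0.2373, 0.2940, 0.1528, 0.1586]
t=3: π = [0.1597, 0.2278, 0.2990, 0.1558, 0.1577]
t=4: π = [0.1605, 0.2252, 0.2998, 0.1552, 0.1593]
t=5: π = [0.1607, 0.2246, 0.3000, 0.1554, 0.1593]
t=6: π = [0.1608, 0.2245, 0.3000, 0.1554, 0.1593]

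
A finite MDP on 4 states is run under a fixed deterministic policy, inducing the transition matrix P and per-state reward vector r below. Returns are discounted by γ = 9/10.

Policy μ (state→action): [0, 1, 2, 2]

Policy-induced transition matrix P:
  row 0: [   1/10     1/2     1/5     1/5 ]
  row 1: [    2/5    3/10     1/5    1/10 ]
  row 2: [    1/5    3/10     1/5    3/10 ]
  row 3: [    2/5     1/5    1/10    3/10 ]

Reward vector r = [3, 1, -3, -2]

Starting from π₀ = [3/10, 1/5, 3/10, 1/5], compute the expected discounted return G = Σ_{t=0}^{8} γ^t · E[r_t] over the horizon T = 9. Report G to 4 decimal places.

t=0: π = [0.3000, 0.2000, 0.3000, 0.2000], E[r] = -0.2000, γ^t·E[r] = -0.200000, running G = -0.200000
t=1: π = [0.2500, 0.3400, 0.1800, 0.2300], E[r] = 0.0900, γ^t·E[r] = 0.081000, running G = -0.119000
t=2: π = [0.2890, 0.3270, 0.1770, 0.2070], E[r] = 0.2490, γ^t·E[r] = 0.201690, running G = 0.082690
t=3: π = [0.2779, 0.3371, 0.1793, 0.2057], E[r] = 0.2215, γ^t·E[r] = 0.161474, running G = 0.244164
t=4: π = [0.2808, 0.3350, 0.1794, 0.2048], E[r] = 0.2295, γ^t·E[r] = 0.150542, running G = 0.394706
t=5: π = [0.2799, 0.3357, 0.1795, 0.2049], E[r] = 0.2269, γ^t·E[r] = 0.133993, running G = 0.528699
t=6: π = [0.2801, 0.3355, 0.1795, 0.2049], E[r] = 0.2276, γ^t·E[r] = 0.120956, running G = 0.649655
t=7: π = [0.2801, 0.3355, 0.1795, 0.2049], E[r] = 0.2274, γ^t·E[r] = 0.108764, running G = 0.758419
t=8: π = [0.2801, 0.3355, 0.1795, 0.2049], E[r] = 0.2275, γ^t·E[r] = 0.097913, running G = 0.856332

G = 0.8563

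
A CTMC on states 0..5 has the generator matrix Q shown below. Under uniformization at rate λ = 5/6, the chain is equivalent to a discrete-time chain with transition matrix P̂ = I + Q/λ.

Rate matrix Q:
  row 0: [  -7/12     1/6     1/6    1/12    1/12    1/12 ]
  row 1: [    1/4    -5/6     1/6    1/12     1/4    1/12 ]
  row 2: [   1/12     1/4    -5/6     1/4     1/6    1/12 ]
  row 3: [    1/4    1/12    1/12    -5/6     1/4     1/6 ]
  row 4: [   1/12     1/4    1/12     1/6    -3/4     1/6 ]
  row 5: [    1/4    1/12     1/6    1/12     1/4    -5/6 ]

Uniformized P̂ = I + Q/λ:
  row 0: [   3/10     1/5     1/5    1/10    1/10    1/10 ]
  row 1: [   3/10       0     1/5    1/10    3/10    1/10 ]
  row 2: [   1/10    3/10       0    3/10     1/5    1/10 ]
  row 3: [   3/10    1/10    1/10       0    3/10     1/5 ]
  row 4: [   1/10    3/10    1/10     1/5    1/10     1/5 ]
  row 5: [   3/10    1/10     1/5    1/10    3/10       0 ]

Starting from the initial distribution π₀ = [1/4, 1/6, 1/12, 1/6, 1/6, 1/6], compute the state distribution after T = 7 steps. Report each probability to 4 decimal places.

t=0: π = [0.2500, 0.1667, 0.0833, 0.1667, 0.1667, 0.1667]
t=1: π = [0.2500, 0.1583, 0.1500, 0.1167, 0.2083, 0.1167]
t=2: π = [0.2283, 0.1808, 0.1375, 0.1392, 0.1933, 0.1208]
t=3: π = [0.2338, 0.1709, 0.1393, 0.1329, 0.2019, 0.1212]
t=4: π = [0.2318, 0.1745, 0.1387, 0.1348, 0.1989, 0.1214]
t=5: π = [0.2325, 0.1732, 0.1389, 0.1342, 0.2000, 0.1212]
t=6: π = [0.2322, 0.1737, 0.1388, 0.1344, 0.1996, 0.1213]
t=7: π = [0.2323, 0.1735, 0.1388, 0.1343, 0.1998, 0.1213]

π = [0.2323, 0.1735, 0.1388, 0.1343, 0.1998, 0.1213]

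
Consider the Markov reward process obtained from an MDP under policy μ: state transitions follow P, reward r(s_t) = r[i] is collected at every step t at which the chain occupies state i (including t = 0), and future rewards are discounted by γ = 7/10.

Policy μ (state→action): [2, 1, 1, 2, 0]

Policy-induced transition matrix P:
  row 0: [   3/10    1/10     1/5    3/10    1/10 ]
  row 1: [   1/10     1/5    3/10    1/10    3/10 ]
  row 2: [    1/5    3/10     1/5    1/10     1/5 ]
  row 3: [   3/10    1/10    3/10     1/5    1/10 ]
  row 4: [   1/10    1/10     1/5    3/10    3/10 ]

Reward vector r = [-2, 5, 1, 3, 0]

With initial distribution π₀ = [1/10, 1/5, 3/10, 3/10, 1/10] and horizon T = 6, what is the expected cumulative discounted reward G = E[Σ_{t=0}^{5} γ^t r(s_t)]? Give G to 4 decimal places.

G = 4.4241

t=0: π = [0.1000, 0.2000, 0.3000, 0.3000, 0.1000], E[r] = 2.0000, γ^t·E[r] = 2.000000, running G = 2.000000
t=1: π = [0.2100, 0.1800, 0.2500, 0.1700, 0.1900], E[r] = 1.2400, γ^t·E[r] = 0.868000, running G = 2.868000
t=2: π = [0.2010, 0.1680, 0.2350, 0.1970, 0.1990], E[r] = 1.2640, γ^t·E[r] = 0.619360, running G = 3.487360
t=3: π = [0.2031, 0.1638, 0.2365, 0.1997, 0.1969], E[r] = 1.2484, γ^t·E[r] = 0.428201, running G = 3.915561
t=4: π = [0.2042, 0.1637, 0.2364, 0.2000, 0.1958], E[r] = 1.2462, γ^t·E[r] = 0.299222, running G = 4.214783
t=5: π = [0.2045, 0.1636, 0.2364, 0.2000, 0.1955], E[r] = 1.2456, γ^t·E[r] = 0.209349, running G = 4.424132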